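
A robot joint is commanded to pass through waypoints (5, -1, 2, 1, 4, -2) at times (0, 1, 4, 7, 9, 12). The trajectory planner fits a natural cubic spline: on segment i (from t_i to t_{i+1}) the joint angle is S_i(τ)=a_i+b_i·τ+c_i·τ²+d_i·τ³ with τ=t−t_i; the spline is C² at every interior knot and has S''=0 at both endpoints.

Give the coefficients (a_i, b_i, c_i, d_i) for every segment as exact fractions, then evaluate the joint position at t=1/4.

  seg 0: a=5 b=-2991/424 c=0 d=447/424
  seg 1: a=-1 b=-825/212 c=1341/424 d=-1949/3816
  seg 2: a=2 b=549/424 c=-76/53 d=3401/11448
  seg 3: a=1 b=151/212 c=1577/1272 d=-269/636
  seg 4: a=4 b=379/636 c=-1651/1272 d=1651/11448
S(1/4) = 88271/27136

Δ: Δ0=-6, Δ1=1, Δ2=-1/3, Δ3=3/2, Δ4=-2
row 1: diag=8, rhs=42; c'=3/8, d'=21/4
row 2: denom=12−3·3/8=87/8; d'=(-8−3·21/4)/(87/8)=-190/87
row 3: denom=10−3·8/29=266/29; d'=(11−3·-190/87)/(266/29)=509/266
row 4: denom=10−2·29/133=1272/133; d'=(-21−2·509/266)/(1272/133)=-1651/636
back: M4=-1651/636
back: M3=509/266−29/133·-1651/636=1577/636
back: M2=-190/87−8/29·1577/636=-152/53
back: M1=21/4−3/8·-152/53=1341/212
M: M0=0, M1=1341/212, M2=-152/53, M3=1577/636, M4=-1651/636, M5=0
seg 0: a=5, c=M0/2=0, d=(M1−M0)/(6·1)=447/424, b=Δ0−h0·(2M0+M1)/6=-2991/424
seg 1: a=-1, c=M1/2=1341/424, d=(M2−M1)/(6·3)=-1949/3816, b=Δ1−h1·(2M1+M2)/6=-825/212
seg 2: a=2, c=M2/2=-76/53, d=(M3−M2)/(6·3)=3401/11448, b=Δ2−h2·(2M2+M3)/6=549/424
seg 3: a=1, c=M3/2=1577/1272, d=(M4−M3)/(6·2)=-269/636, b=Δ3−h3·(2M3+M4)/6=151/212
seg 4: a=4, c=M4/2=-1651/1272, d=(M5−M4)/(6·3)=1651/11448, b=Δ4−h4·(2M4+M5)/6=379/636
t_q=1/4 → seg 0, τ=1/4; S=5+-2991/424·τ+0·τ²+447/424·τ³=88271/27136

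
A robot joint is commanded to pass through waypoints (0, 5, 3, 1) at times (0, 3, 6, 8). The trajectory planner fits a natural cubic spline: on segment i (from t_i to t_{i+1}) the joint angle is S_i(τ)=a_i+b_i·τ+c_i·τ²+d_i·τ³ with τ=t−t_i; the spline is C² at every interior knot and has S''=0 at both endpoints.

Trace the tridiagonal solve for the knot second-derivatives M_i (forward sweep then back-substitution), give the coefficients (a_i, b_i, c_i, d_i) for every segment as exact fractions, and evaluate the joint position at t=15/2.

  seg 0: a=0 b=84/37 c=0 d=-67/999
  seg 1: a=5 b=17/37 c=-67/111 d=76/999
  seg 2: a=3 b=-41/37 c=3/37 d=-1/74
S(15/2) = 873/592

Δ: Δ0=5/3, Δ1=-2/3, Δ2=-1
row 1: diag=12, rhs=-14; c'=1/4, d'=-7/6
row 2: denom=10−3·1/4=37/4; d'=(-2−3·-7/6)/(37/4)=6/37
back: M2=6/37
back: M1=-7/6−1/4·6/37=-134/111
M: M0=0, M1=-134/111, M2=6/37, M3=0
seg 0: a=0, c=M0/2=0, d=(M1−M0)/(6·3)=-67/999, b=Δ0−h0·(2M0+M1)/6=84/37
seg 1: a=5, c=M1/2=-67/111, d=(M2−M1)/(6·3)=76/999, b=Δ1−h1·(2M1+M2)/6=17/37
seg 2: a=3, c=M2/2=3/37, d=(M3−M2)/(6·2)=-1/74, b=Δ2−h2·(2M2+M3)/6=-41/37
t_q=15/2 → seg 2, τ=3/2; S=3+-41/37·τ+3/37·τ²+-1/74·τ³=873/592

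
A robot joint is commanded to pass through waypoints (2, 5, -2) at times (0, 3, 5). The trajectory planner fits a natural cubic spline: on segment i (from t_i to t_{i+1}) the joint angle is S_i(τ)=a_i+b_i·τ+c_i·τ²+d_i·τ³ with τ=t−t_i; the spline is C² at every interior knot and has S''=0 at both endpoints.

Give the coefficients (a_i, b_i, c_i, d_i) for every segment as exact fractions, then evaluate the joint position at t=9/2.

  seg 0: a=2 b=47/20 c=0 d=-3/20
  seg 1: a=5 b=-17/10 c=-27/20 d=9/40
S(9/2) = 11/64

Δ: Δ0=1, Δ1=-7/2
row 1: diag=10, rhs=-27; c'=1/5, d'=-27/10
back: M1=-27/10
M: M0=0, M1=-27/10, M2=0
seg 0: a=2, c=M0/2=0, d=(M1−M0)/(6·3)=-3/20, b=Δ0−h0·(2M0+M1)/6=47/20
seg 1: a=5, c=M1/2=-27/20, d=(M2−M1)/(6·2)=9/40, b=Δ1−h1·(2M1+M2)/6=-17/10
t_q=9/2 → seg 1, τ=3/2; S=5+-17/10·τ+-27/20·τ²+9/40·τ³=11/64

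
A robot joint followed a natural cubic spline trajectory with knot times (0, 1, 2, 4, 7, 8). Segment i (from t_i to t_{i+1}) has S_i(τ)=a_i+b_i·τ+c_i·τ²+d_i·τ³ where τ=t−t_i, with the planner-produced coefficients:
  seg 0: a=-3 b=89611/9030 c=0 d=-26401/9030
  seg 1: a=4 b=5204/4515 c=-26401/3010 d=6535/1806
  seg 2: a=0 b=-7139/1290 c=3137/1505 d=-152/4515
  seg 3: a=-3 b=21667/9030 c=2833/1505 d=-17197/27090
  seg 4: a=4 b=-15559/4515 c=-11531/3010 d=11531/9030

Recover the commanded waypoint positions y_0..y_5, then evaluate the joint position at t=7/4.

y_0=-3 y_1=4 y_2=0 y_3=-3 y_4=4 y_5=-2
S(7/4) = 280727/192640

y_0 = S_0(0) = a_0 = -3
y_1 = S_1(0) = a_1 = 4
y_2 = S_2(0) = a_2 = 0
y_3 = S_3(0) = a_3 = -3
y_4 = S_4(0) = a_4 = 4
y_5 = S_4(1) = -2
t_q=7/4 is in segment 1 (τ=3/4); S_1(τ)=280727/192640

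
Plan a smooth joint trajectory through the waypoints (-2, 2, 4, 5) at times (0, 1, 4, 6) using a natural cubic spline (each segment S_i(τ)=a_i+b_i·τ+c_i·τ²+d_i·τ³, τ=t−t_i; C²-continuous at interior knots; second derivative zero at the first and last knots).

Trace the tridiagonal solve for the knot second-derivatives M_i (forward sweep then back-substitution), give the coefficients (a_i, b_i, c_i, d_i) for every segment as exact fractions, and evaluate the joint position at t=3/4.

Δ: Δ0=4, Δ1=2/3, Δ2=1/2
row 1: diag=8, rhs=-20; c'=3/8, d'=-5/2
row 2: denom=10−3·3/8=71/8; d'=(-1−3·-5/2)/(71/8)=52/71
back: M2=52/71
back: M1=-5/2−3/8·52/71=-197/71
M: M0=0, M1=-197/71, M2=52/71, M3=0
seg 0: a=-2, c=M0/2=0, d=(M1−M0)/(6·1)=-197/426, b=Δ0−h0·(2M0+M1)/6=1901/426
seg 1: a=2, c=M1/2=-197/142, d=(M2−M1)/(6·3)=83/426, b=Δ1−h1·(2M1+M2)/6=655/213
seg 2: a=4, c=M2/2=26/71, d=(M3−M2)/(6·2)=-13/213, b=Δ2−h2·(2M2+M3)/6=5/426
t_q=3/4 → seg 0, τ=3/4; S=-2+1901/426·τ+0·τ²+-197/426·τ³=10467/9088

  seg 0: a=-2 b=1901/426 c=0 d=-197/426
  seg 1: a=2 b=655/213 c=-197/142 d=83/426
  seg 2: a=4 b=5/426 c=26/71 d=-13/213
S(3/4) = 10467/9088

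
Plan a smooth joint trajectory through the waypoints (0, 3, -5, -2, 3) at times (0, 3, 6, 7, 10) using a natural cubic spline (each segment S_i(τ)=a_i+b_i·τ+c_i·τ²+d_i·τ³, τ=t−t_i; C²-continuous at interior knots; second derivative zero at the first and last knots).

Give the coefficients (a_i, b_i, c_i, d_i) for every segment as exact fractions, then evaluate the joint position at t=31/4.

  seg 0: a=0 b=599/228 c=0 d=-371/2052
  seg 1: a=3 b=-257/114 c=-371/228 d=1019/2052
  seg 2: a=-5 b=317/228 c=54/19 d=-281/228
  seg 3: a=-2 b=385/114 c=-65/76 d=65/684
S(31/4) = 447/4864

Δ: Δ0=1, Δ1=-8/3, Δ2=3, Δ3=5/3
row 1: diag=12, rhs=-22; c'=1/4, d'=-11/6
row 2: denom=8−3·1/4=29/4; d'=(34−3·-11/6)/(29/4)=158/29
row 3: denom=8−1·4/29=228/29; d'=(-8−1·158/29)/(228/29)=-65/38
back: M3=-65/38
back: M2=158/29−4/29·-65/38=108/19
back: M1=-11/6−1/4·108/19=-371/114
M: M0=0, M1=-371/114, M2=108/19, M3=-65/38, M4=0
seg 0: a=0, c=M0/2=0, d=(M1−M0)/(6·3)=-371/2052, b=Δ0−h0·(2M0+M1)/6=599/228
seg 1: a=3, c=M1/2=-371/228, d=(M2−M1)/(6·3)=1019/2052, b=Δ1−h1·(2M1+M2)/6=-257/114
seg 2: a=-5, c=M2/2=54/19, d=(M3−M2)/(6·1)=-281/228, b=Δ2−h2·(2M2+M3)/6=317/228
seg 3: a=-2, c=M3/2=-65/76, d=(M4−M3)/(6·3)=65/684, b=Δ3−h3·(2M3+M4)/6=385/114
t_q=31/4 → seg 3, τ=3/4; S=-2+385/114·τ+-65/76·τ²+65/684·τ³=447/4864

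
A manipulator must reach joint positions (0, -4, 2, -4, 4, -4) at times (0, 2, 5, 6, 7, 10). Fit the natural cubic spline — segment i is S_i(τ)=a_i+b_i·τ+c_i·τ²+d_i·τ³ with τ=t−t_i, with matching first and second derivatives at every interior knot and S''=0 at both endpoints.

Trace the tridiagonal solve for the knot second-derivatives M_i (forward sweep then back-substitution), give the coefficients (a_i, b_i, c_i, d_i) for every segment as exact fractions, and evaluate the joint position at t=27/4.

  seg 0: a=0 b=-1198/303 c=0 d=148/303
  seg 1: a=-4 b=578/303 c=296/101 d=-2636/2727
  seg 2: a=2 b=-2002/303 c=-1748/303 d=644/101
  seg 3: a=-4 b=298/303 c=4048/303 d=-1922/303
  seg 4: a=4 b=876/101 c=-1718/303 d=1718/2727
S(27/4) = 5095/3232

Δ: Δ0=-2, Δ1=2, Δ2=-6, Δ3=8, Δ4=-8/3
row 1: diag=10, rhs=24; c'=3/10, d'=12/5
row 2: denom=8−3·3/10=71/10; d'=(-48−3·12/5)/(71/10)=-552/71
row 3: denom=4−1·10/71=274/71; d'=(84−1·-552/71)/(274/71)=3258/137
row 4: denom=8−1·71/274=2121/274; d'=(-64−1·3258/137)/(2121/274)=-3436/303
back: M4=-3436/303
back: M3=3258/137−71/274·-3436/303=8096/303
back: M2=-552/71−10/71·8096/303=-3496/303
back: M1=12/5−3/10·-3496/303=592/101
M: M0=0, M1=592/101, M2=-3496/303, M3=8096/303, M4=-3436/303, M5=0
seg 0: a=0, c=M0/2=0, d=(M1−M0)/(6·2)=148/303, b=Δ0−h0·(2M0+M1)/6=-1198/303
seg 1: a=-4, c=M1/2=296/101, d=(M2−M1)/(6·3)=-2636/2727, b=Δ1−h1·(2M1+M2)/6=578/303
seg 2: a=2, c=M2/2=-1748/303, d=(M3−M2)/(6·1)=644/101, b=Δ2−h2·(2M2+M3)/6=-2002/303
seg 3: a=-4, c=M3/2=4048/303, d=(M4−M3)/(6·1)=-1922/303, b=Δ3−h3·(2M3+M4)/6=298/303
seg 4: a=4, c=M4/2=-1718/303, d=(M5−M4)/(6·3)=1718/2727, b=Δ4−h4·(2M4+M5)/6=876/101
t_q=27/4 → seg 3, τ=3/4; S=-4+298/303·τ+4048/303·τ²+-1922/303·τ³=5095/3232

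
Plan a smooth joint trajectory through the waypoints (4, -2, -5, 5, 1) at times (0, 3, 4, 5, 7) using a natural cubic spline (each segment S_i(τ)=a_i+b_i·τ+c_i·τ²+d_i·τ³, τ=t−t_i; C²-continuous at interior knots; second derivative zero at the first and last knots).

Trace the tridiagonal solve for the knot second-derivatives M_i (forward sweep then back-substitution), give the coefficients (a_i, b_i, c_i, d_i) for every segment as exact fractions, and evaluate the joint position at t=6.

Δ: Δ0=-2, Δ1=-3, Δ2=10, Δ3=-2
row 1: diag=8, rhs=-6; c'=1/8, d'=-3/4
row 2: denom=4−1·1/8=31/8; d'=(78−1·-3/4)/(31/8)=630/31
row 3: denom=6−1·8/31=178/31; d'=(-72−1·630/31)/(178/31)=-1431/89
back: M3=-1431/89
back: M2=630/31−8/31·-1431/89=2178/89
back: M1=-3/4−1/8·2178/89=-339/89
M: M0=0, M1=-339/89, M2=2178/89, M3=-1431/89, M4=0
seg 0: a=4, c=M0/2=0, d=(M1−M0)/(6·3)=-113/534, b=Δ0−h0·(2M0+M1)/6=-17/178
seg 1: a=-2, c=M1/2=-339/178, d=(M2−M1)/(6·1)=839/178, b=Δ1−h1·(2M1+M2)/6=-517/89
seg 2: a=-5, c=M2/2=1089/89, d=(M3−M2)/(6·1)=-1203/178, b=Δ2−h2·(2M2+M3)/6=805/178
seg 3: a=5, c=M3/2=-1431/178, d=(M4−M3)/(6·2)=477/356, b=Δ3−h3·(2M3+M4)/6=776/89
t_q=6 → seg 3, τ=1; S=5+776/89·τ+-1431/178·τ²+477/356·τ³=2499/356

  seg 0: a=4 b=-17/178 c=0 d=-113/534
  seg 1: a=-2 b=-517/89 c=-339/178 d=839/178
  seg 2: a=-5 b=805/178 c=1089/89 d=-1203/178
  seg 3: a=5 b=776/89 c=-1431/178 d=477/356
S(6) = 2499/356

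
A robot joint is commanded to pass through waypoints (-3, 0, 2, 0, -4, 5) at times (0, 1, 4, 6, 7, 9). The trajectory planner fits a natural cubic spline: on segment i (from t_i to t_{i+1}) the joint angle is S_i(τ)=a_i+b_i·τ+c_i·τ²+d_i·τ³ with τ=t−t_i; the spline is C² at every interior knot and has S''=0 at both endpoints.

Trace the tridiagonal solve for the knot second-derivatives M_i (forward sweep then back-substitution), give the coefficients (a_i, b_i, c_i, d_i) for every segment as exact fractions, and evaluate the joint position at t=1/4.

Δ: Δ0=3, Δ1=2/3, Δ2=-1, Δ3=-4, Δ4=9/2
row 1: diag=8, rhs=-14; c'=3/8, d'=-7/4
row 2: denom=10−3·3/8=71/8; d'=(-10−3·-7/4)/(71/8)=-38/71
row 3: denom=6−2·16/71=394/71; d'=(-18−2·-38/71)/(394/71)=-601/197
row 4: denom=6−1·71/394=2293/394; d'=(51−1·-601/197)/(2293/394)=21296/2293
back: M4=21296/2293
back: M3=-601/197−71/394·21296/2293=-10833/2293
back: M2=-38/71−16/71·-10833/2293=1214/2293
back: M1=-7/4−3/8·1214/2293=-4468/2293
M: M0=0, M1=-4468/2293, M2=1214/2293, M3=-10833/2293, M4=21296/2293, M5=0
seg 0: a=-3, c=M0/2=0, d=(M1−M0)/(6·1)=-2234/6879, b=Δ0−h0·(2M0+M1)/6=22871/6879
seg 1: a=0, c=M1/2=-2234/2293, d=(M2−M1)/(6·3)=947/6879, b=Δ1−h1·(2M1+M2)/6=16169/6879
seg 2: a=2, c=M2/2=607/2293, d=(M3−M2)/(6·2)=-12047/27516, b=Δ2−h2·(2M2+M3)/6=1526/6879
seg 3: a=0, c=M3/2=-10833/4586, d=(M4−M3)/(6·1)=32129/13758, b=Δ3−h3·(2M3+M4)/6=-27331/6879
seg 4: a=-4, c=M4/2=10648/2293, d=(M5−M4)/(6·2)=-5324/6879, b=Δ4−h4·(2M4+M5)/6=-23273/13758
t_q=1/4 → seg 0, τ=1/4; S=-3+22871/6879·τ+0·τ²+-2234/6879·τ³=-159511/73376

  seg 0: a=-3 b=22871/6879 c=0 d=-2234/6879
  seg 1: a=0 b=16169/6879 c=-2234/2293 d=947/6879
  seg 2: a=2 b=1526/6879 c=607/2293 d=-12047/27516
  seg 3: a=0 b=-27331/6879 c=-10833/4586 d=32129/13758
  seg 4: a=-4 b=-23273/13758 c=10648/2293 d=-5324/6879
S(1/4) = -159511/73376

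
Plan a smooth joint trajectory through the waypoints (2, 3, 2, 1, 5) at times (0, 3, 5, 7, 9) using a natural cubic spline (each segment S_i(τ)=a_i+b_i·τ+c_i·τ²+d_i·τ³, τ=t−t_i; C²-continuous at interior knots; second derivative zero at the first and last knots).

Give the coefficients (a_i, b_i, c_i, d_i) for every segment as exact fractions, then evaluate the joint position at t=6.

  seg 0: a=2 b=116/213 c=0 d=-5/213
  seg 1: a=3 b=-19/213 c=-15/71 d=5/1704
  seg 2: a=2 b=-383/426 c=-55/284 d=335/1704
  seg 3: a=1 b=146/213 c=70/71 d=-35/213
S(6) = 627/568

Δ: Δ0=1/3, Δ1=-1/2, Δ2=-1/2, Δ3=2
row 1: diag=10, rhs=-5; c'=1/5, d'=-1/2
row 2: denom=8−2·1/5=38/5; d'=(0−2·-1/2)/(38/5)=5/38
row 3: denom=8−2·5/19=142/19; d'=(15−2·5/38)/(142/19)=140/71
back: M3=140/71
back: M2=5/38−5/19·140/71=-55/142
back: M1=-1/2−1/5·-55/142=-30/71
M: M0=0, M1=-30/71, M2=-55/142, M3=140/71, M4=0
seg 0: a=2, c=M0/2=0, d=(M1−M0)/(6·3)=-5/213, b=Δ0−h0·(2M0+M1)/6=116/213
seg 1: a=3, c=M1/2=-15/71, d=(M2−M1)/(6·2)=5/1704, b=Δ1−h1·(2M1+M2)/6=-19/213
seg 2: a=2, c=M2/2=-55/284, d=(M3−M2)/(6·2)=335/1704, b=Δ2−h2·(2M2+M3)/6=-383/426
seg 3: a=1, c=M3/2=70/71, d=(M4−M3)/(6·2)=-35/213, b=Δ3−h3·(2M3+M4)/6=146/213
t_q=6 → seg 2, τ=1; S=2+-383/426·τ+-55/284·τ²+335/1704·τ³=627/568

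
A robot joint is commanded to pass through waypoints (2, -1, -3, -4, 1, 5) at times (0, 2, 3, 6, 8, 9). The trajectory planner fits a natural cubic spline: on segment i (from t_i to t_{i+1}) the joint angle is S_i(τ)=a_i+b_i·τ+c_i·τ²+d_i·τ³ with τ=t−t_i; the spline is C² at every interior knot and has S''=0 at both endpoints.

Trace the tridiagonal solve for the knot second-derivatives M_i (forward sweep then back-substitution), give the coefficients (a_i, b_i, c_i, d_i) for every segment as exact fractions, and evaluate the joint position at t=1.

  seg 0: a=2 b=-2224/1731 c=0 d=-745/13848
  seg 1: a=-1 b=-6683/3462 c=-745/2308 d=1753/6924
  seg 2: a=-3 b=-12577/6924 c=252/577 d=133/6924
  seg 3: a=-4 b=4579/3462 c=1407/2308 d=-145/13848
  seg 4: a=1 b=6293/1731 c=631/1154 d=-631/3462
S(1) = 3053/4616

Δ: Δ0=-3/2, Δ1=-2, Δ2=-1/3, Δ3=5/2, Δ4=4
row 1: diag=6, rhs=-3; c'=1/6, d'=-1/2
row 2: denom=8−1·1/6=47/6; d'=(10−1·-1/2)/(47/6)=63/47
row 3: denom=10−3·18/47=416/47; d'=(17−3·63/47)/(416/47)=305/208
row 4: denom=6−2·47/208=577/104; d'=(9−2·305/208)/(577/104)=631/577
back: M4=631/577
back: M3=305/208−47/208·631/577=1407/1154
back: M2=63/47−18/47·1407/1154=504/577
back: M1=-1/2−1/6·504/577=-745/1154
M: M0=0, M1=-745/1154, M2=504/577, M3=1407/1154, M4=631/577, M5=0
seg 0: a=2, c=M0/2=0, d=(M1−M0)/(6·2)=-745/13848, b=Δ0−h0·(2M0+M1)/6=-2224/1731
seg 1: a=-1, c=M1/2=-745/2308, d=(M2−M1)/(6·1)=1753/6924, b=Δ1−h1·(2M1+M2)/6=-6683/3462
seg 2: a=-3, c=M2/2=252/577, d=(M3−M2)/(6·3)=133/6924, b=Δ2−h2·(2M2+M3)/6=-12577/6924
seg 3: a=-4, c=M3/2=1407/2308, d=(M4−M3)/(6·2)=-145/13848, b=Δ3−h3·(2M3+M4)/6=4579/3462
seg 4: a=1, c=M4/2=631/1154, d=(M5−M4)/(6·1)=-631/3462, b=Δ4−h4·(2M4+M5)/6=6293/1731
t_q=1 → seg 0, τ=1; S=2+-2224/1731·τ+0·τ²+-745/13848·τ³=3053/4616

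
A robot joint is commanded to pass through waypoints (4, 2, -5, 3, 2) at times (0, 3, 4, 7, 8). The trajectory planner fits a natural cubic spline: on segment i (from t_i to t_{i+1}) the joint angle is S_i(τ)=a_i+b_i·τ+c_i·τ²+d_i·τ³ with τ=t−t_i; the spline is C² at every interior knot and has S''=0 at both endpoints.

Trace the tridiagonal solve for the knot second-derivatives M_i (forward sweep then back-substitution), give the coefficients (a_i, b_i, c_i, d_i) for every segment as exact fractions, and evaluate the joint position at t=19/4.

Δ: Δ0=-2/3, Δ1=-7, Δ2=8/3, Δ3=-1
row 1: diag=8, rhs=-38; c'=1/8, d'=-19/4
row 2: denom=8−1·1/8=63/8; d'=(58−1·-19/4)/(63/8)=502/63
row 3: denom=8−3·8/21=48/7; d'=(-22−3·502/63)/(48/7)=-241/36
back: M3=-241/36
back: M2=502/63−8/21·-241/36=284/27
back: M1=-19/4−1/8·284/27=-655/108
M: M0=0, M1=-655/108, M2=284/27, M3=-241/36, M4=0
seg 0: a=4, c=M0/2=0, d=(M1−M0)/(6·3)=-655/1944, b=Δ0−h0·(2M0+M1)/6=511/216
seg 1: a=2, c=M1/2=-655/216, d=(M2−M1)/(6·1)=199/72, b=Δ1−h1·(2M1+M2)/6=-727/108
seg 2: a=-5, c=M2/2=142/27, d=(M3−M2)/(6·3)=-1859/1944, b=Δ2−h2·(2M2+M3)/6=-973/216
seg 3: a=3, c=M3/2=-241/72, d=(M4−M3)/(6·1)=241/216, b=Δ3−h3·(2M3+M4)/6=133/108
t_q=19/4 → seg 2, τ=3/4; S=-5+-973/216·τ+142/27·τ²+-1859/1944·τ³=-8945/1536

  seg 0: a=4 b=511/216 c=0 d=-655/1944
  seg 1: a=2 b=-727/108 c=-655/216 d=199/72
  seg 2: a=-5 b=-973/216 c=142/27 d=-1859/1944
  seg 3: a=3 b=133/108 c=-241/72 d=241/216
S(19/4) = -8945/1536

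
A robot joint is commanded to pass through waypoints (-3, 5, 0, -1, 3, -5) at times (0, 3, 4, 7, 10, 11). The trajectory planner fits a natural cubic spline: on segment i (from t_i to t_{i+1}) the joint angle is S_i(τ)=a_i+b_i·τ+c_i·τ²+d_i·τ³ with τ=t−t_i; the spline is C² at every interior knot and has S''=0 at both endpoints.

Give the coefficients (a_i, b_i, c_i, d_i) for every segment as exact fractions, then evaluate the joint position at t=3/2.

  seg 0: a=-3 b=3142/545 c=0 d=-5066/14715
  seg 1: a=5 b=-1924/545 c=-5066/1635 d=2663/1635
  seg 2: a=0 b=-1583/327 c=2923/1635 d=-1399/14715
  seg 3: a=-1 b=5426/1635 c=508/545 d=-2606/4905
  seg 4: a=3 b=-8884/1635 c=-2098/545 d=2098/1635
S(3/2) = 9779/2180

Δ: Δ0=8/3, Δ1=-5, Δ2=-1/3, Δ3=4/3, Δ4=-8
row 1: diag=8, rhs=-46; c'=1/8, d'=-23/4
row 2: denom=8−1·1/8=63/8; d'=(28−1·-23/4)/(63/8)=30/7
row 3: denom=12−3·8/21=76/7; d'=(10−3·30/7)/(76/7)=-5/19
row 4: denom=8−3·21/76=545/76; d'=(-56−3·-5/19)/(545/76)=-4196/545
back: M4=-4196/545
back: M3=-5/19−21/76·-4196/545=1016/545
back: M2=30/7−8/21·1016/545=5846/1635
back: M1=-23/4−1/8·5846/1635=-10132/1635
M: M0=0, M1=-10132/1635, M2=5846/1635, M3=1016/545, M4=-4196/545, M5=0
seg 0: a=-3, c=M0/2=0, d=(M1−M0)/(6·3)=-5066/14715, b=Δ0−h0·(2M0+M1)/6=3142/545
seg 1: a=5, c=M1/2=-5066/1635, d=(M2−M1)/(6·1)=2663/1635, b=Δ1−h1·(2M1+M2)/6=-1924/545
seg 2: a=0, c=M2/2=2923/1635, d=(M3−M2)/(6·3)=-1399/14715, b=Δ2−h2·(2M2+M3)/6=-1583/327
seg 3: a=-1, c=M3/2=508/545, d=(M4−M3)/(6·3)=-2606/4905, b=Δ3−h3·(2M3+M4)/6=5426/1635
seg 4: a=3, c=M4/2=-2098/545, d=(M5−M4)/(6·1)=2098/1635, b=Δ4−h4·(2M4+M5)/6=-8884/1635
t_q=3/2 → seg 0, τ=3/2; S=-3+3142/545·τ+0·τ²+-5066/14715·τ³=9779/2180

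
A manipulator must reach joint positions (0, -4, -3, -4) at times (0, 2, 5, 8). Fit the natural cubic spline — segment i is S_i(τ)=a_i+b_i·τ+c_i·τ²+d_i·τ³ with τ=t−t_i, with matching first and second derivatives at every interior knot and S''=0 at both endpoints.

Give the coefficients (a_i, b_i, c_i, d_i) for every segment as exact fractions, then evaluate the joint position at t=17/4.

Δ: Δ0=-2, Δ1=1/3, Δ2=-1/3
row 1: diag=10, rhs=14; c'=3/10, d'=7/5
row 2: denom=12−3·3/10=111/10; d'=(-4−3·7/5)/(111/10)=-82/111
back: M2=-82/111
back: M1=7/5−3/10·-82/111=60/37
M: M0=0, M1=60/37, M2=-82/111, M3=0
seg 0: a=0, c=M0/2=0, d=(M1−M0)/(6·2)=5/37, b=Δ0−h0·(2M0+M1)/6=-94/37
seg 1: a=-4, c=M1/2=30/37, d=(M2−M1)/(6·3)=-131/999, b=Δ1−h1·(2M1+M2)/6=-34/37
seg 2: a=-3, c=M2/2=-41/111, d=(M3−M2)/(6·3)=41/999, b=Δ2−h2·(2M2+M3)/6=15/37
t_q=17/4 → seg 1, τ=9/4; S=-4+-34/37·τ+30/37·τ²+-131/999·τ³=-8185/2368

  seg 0: a=0 b=-94/37 c=0 d=5/37
  seg 1: a=-4 b=-34/37 c=30/37 d=-131/999
  seg 2: a=-3 b=15/37 c=-41/111 d=41/999
S(17/4) = -8185/2368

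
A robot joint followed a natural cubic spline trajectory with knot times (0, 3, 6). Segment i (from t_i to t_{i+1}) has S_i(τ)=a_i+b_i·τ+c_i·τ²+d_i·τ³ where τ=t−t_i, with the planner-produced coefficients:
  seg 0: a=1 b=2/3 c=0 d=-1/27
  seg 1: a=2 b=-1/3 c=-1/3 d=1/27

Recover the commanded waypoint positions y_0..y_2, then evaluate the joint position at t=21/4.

y_0=1 y_1=2 y_2=-1
S(21/4) = -1/64

y_0 = S_0(0) = a_0 = 1
y_1 = S_1(0) = a_1 = 2
y_2 = S_1(3) = -1
t_q=21/4 is in segment 1 (τ=9/4); S_1(τ)=-1/64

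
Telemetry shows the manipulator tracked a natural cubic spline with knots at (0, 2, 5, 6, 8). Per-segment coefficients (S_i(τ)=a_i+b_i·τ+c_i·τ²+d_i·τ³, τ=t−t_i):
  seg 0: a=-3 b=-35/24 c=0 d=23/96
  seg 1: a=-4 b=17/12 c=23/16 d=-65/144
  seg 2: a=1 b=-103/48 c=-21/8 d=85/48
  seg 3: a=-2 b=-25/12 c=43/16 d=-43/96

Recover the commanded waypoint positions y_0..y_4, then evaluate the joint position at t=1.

y_0=-3 y_1=-4 y_2=1 y_3=-2 y_4=1
S(1) = -135/32

y_0 = S_0(0) = a_0 = -3
y_1 = S_1(0) = a_1 = -4
y_2 = S_2(0) = a_2 = 1
y_3 = S_3(0) = a_3 = -2
y_4 = S_3(2) = 1
t_q=1 is in segment 0 (τ=1); S_0(τ)=-135/32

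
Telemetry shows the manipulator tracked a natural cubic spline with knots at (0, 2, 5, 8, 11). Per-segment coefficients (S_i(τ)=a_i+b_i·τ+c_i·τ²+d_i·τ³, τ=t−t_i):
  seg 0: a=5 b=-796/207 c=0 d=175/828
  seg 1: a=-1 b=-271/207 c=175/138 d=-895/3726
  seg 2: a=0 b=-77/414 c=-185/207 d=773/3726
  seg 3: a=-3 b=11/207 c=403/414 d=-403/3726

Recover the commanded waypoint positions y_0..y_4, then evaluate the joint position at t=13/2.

y_0 = S_0(0) = a_0 = 5
y_1 = S_1(0) = a_1 = -1
y_2 = S_2(0) = a_2 = 0
y_3 = S_3(0) = a_3 = -3
y_4 = S_3(3) = 3
t_q=13/2 is in segment 2 (τ=3/2); S_2(τ)=-585/368

y_0=5 y_1=-1 y_2=0 y_3=-3 y_4=3
S(13/2) = -585/368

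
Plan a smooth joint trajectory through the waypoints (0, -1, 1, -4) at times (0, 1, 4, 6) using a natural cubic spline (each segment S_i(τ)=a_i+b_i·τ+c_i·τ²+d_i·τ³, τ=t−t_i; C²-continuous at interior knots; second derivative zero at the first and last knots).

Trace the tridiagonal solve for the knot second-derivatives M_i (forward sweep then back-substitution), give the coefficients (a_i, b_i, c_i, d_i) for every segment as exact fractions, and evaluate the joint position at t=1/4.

  seg 0: a=0 b=-583/426 c=0 d=157/426
  seg 1: a=-1 b=-56/213 c=157/142 d=-113/426
  seg 2: a=1 b=-337/426 c=-91/71 d=91/426
S(1/4) = -3057/9088

Δ: Δ0=-1, Δ1=2/3, Δ2=-5/2
row 1: diag=8, rhs=10; c'=3/8, d'=5/4
row 2: denom=10−3·3/8=71/8; d'=(-19−3·5/4)/(71/8)=-182/71
back: M2=-182/71
back: M1=5/4−3/8·-182/71=157/71
M: M0=0, M1=157/71, M2=-182/71, M3=0
seg 0: a=0, c=M0/2=0, d=(M1−M0)/(6·1)=157/426, b=Δ0−h0·(2M0+M1)/6=-583/426
seg 1: a=-1, c=M1/2=157/142, d=(M2−M1)/(6·3)=-113/426, b=Δ1−h1·(2M1+M2)/6=-56/213
seg 2: a=1, c=M2/2=-91/71, d=(M3−M2)/(6·2)=91/426, b=Δ2−h2·(2M2+M3)/6=-337/426
t_q=1/4 → seg 0, τ=1/4; S=0+-583/426·τ+0·τ²+157/426·τ³=-3057/9088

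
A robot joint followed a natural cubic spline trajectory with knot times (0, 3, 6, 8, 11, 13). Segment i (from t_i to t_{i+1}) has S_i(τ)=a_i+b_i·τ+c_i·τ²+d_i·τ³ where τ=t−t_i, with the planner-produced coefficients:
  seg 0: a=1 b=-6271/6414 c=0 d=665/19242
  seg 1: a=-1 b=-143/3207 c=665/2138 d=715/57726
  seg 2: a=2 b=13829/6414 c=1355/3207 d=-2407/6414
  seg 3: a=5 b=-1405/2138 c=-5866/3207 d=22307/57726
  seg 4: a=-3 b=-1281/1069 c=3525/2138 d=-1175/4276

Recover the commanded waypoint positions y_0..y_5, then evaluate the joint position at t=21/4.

y_0=1 y_1=-1 y_2=2 y_3=5 y_4=-3 y_5=-1
S(21/4) = 84205/136832

y_0 = S_0(0) = a_0 = 1
y_1 = S_1(0) = a_1 = -1
y_2 = S_2(0) = a_2 = 2
y_3 = S_3(0) = a_3 = 5
y_4 = S_4(0) = a_4 = -3
y_5 = S_4(2) = -1
t_q=21/4 is in segment 1 (τ=9/4); S_1(τ)=84205/136832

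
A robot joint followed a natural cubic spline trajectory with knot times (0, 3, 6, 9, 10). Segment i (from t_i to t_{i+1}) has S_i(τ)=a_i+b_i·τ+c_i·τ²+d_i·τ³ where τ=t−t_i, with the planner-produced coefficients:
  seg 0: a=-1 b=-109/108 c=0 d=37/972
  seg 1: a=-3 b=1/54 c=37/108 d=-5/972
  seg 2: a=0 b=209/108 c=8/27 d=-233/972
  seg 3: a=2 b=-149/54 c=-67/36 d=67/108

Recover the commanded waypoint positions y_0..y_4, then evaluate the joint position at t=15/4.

y_0=-1 y_1=-3 y_2=0 y_3=2 y_4=-2
S(15/4) = -2147/768

y_0 = S_0(0) = a_0 = -1
y_1 = S_1(0) = a_1 = -3
y_2 = S_2(0) = a_2 = 0
y_3 = S_3(0) = a_3 = 2
y_4 = S_3(1) = -2
t_q=15/4 is in segment 1 (τ=3/4); S_1(τ)=-2147/768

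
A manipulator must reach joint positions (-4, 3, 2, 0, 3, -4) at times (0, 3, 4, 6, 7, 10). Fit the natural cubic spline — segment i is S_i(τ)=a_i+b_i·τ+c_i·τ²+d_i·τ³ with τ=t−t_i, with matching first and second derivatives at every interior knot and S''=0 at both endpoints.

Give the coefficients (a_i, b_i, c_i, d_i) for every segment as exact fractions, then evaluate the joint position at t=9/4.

  seg 0: a=-4 b=6833/1953 c=0 d=-2276/17577
  seg 1: a=3 b=5/1953 c=-2276/1953 d=106/651
  seg 2: a=2 b=-3593/1953 c=-1322/1953 d=17/31
  seg 3: a=0 b=3971/1953 c=5104/1953 d=-1072/651
  seg 4: a=3 b=4531/1953 c=-4544/1953 d=4544/17577
S(9/4) = 1189/496

Δ: Δ0=7/3, Δ1=-1, Δ2=-1, Δ3=3, Δ4=-7/3
row 1: diag=8, rhs=-20; c'=1/8, d'=-5/2
row 2: denom=6−1·1/8=47/8; d'=(0−1·-5/2)/(47/8)=20/47
row 3: denom=6−2·16/47=250/47; d'=(24−2·20/47)/(250/47)=544/125
row 4: denom=8−1·47/250=1953/250; d'=(-32−1·544/125)/(1953/250)=-9088/1953
back: M4=-9088/1953
back: M3=544/125−47/250·-9088/1953=10208/1953
back: M2=20/47−16/47·10208/1953=-2644/1953
back: M1=-5/2−1/8·-2644/1953=-4552/1953
M: M0=0, M1=-4552/1953, M2=-2644/1953, M3=10208/1953, M4=-9088/1953, M5=0
seg 0: a=-4, c=M0/2=0, d=(M1−M0)/(6·3)=-2276/17577, b=Δ0−h0·(2M0+M1)/6=6833/1953
seg 1: a=3, c=M1/2=-2276/1953, d=(M2−M1)/(6·1)=106/651, b=Δ1−h1·(2M1+M2)/6=5/1953
seg 2: a=2, c=M2/2=-1322/1953, d=(M3−M2)/(6·2)=17/31, b=Δ2−h2·(2M2+M3)/6=-3593/1953
seg 3: a=0, c=M3/2=5104/1953, d=(M4−M3)/(6·1)=-1072/651, b=Δ3−h3·(2M3+M4)/6=3971/1953
seg 4: a=3, c=M4/2=-4544/1953, d=(M5−M4)/(6·3)=4544/17577, b=Δ4−h4·(2M4+M5)/6=4531/1953
t_q=9/4 → seg 0, τ=9/4; S=-4+6833/1953·τ+0·τ²+-2276/17577·τ³=1189/496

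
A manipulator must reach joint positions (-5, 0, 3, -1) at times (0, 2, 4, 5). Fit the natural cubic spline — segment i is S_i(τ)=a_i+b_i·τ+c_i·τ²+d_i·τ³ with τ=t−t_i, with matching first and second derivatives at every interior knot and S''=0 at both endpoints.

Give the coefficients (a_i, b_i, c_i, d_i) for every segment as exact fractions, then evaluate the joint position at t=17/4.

  seg 0: a=-5 b=25/11 c=0 d=5/88
  seg 1: a=0 b=65/22 c=15/44 d=-47/88
  seg 2: a=3 b=-23/11 c=-63/22 d=21/22
S(17/4) = 3257/1408

Δ: Δ0=5/2, Δ1=3/2, Δ2=-4
row 1: diag=8, rhs=-6; c'=1/4, d'=-3/4
row 2: denom=6−2·1/4=11/2; d'=(-33−2·-3/4)/(11/2)=-63/11
back: M2=-63/11
back: M1=-3/4−1/4·-63/11=15/22
M: M0=0, M1=15/22, M2=-63/11, M3=0
seg 0: a=-5, c=M0/2=0, d=(M1−M0)/(6·2)=5/88, b=Δ0−h0·(2M0+M1)/6=25/11
seg 1: a=0, c=M1/2=15/44, d=(M2−M1)/(6·2)=-47/88, b=Δ1−h1·(2M1+M2)/6=65/22
seg 2: a=3, c=M2/2=-63/22, d=(M3−M2)/(6·1)=21/22, b=Δ2−h2·(2M2+M3)/6=-23/11
t_q=17/4 → seg 2, τ=1/4; S=3+-23/11·τ+-63/22·τ²+21/22·τ³=3257/1408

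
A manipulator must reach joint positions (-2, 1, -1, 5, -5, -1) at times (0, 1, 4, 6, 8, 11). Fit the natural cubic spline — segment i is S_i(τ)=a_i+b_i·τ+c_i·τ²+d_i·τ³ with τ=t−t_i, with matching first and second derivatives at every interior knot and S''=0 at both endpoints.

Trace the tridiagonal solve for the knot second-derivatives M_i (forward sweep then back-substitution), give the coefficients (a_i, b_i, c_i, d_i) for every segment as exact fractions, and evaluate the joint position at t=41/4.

Δ: Δ0=3, Δ1=-2/3, Δ2=3, Δ3=-5, Δ4=4/3
row 1: diag=8, rhs=-22; c'=3/8, d'=-11/4
row 2: denom=10−3·3/8=71/8; d'=(22−3·-11/4)/(71/8)=242/71
row 3: denom=8−2·16/71=536/71; d'=(-48−2·242/71)/(536/71)=-973/134
row 4: denom=10−2·71/268=1269/134; d'=(38−2·-973/134)/(1269/134)=782/141
back: M4=782/141
back: M3=-973/134−71/268·782/141=-1231/141
back: M2=242/71−16/71·-1231/141=758/141
back: M1=-11/4−3/8·758/141=-224/47
M: M0=0, M1=-224/47, M2=758/141, M3=-1231/141, M4=782/141, M5=0
seg 0: a=-2, c=M0/2=0, d=(M1−M0)/(6·1)=-112/141, b=Δ0−h0·(2M0+M1)/6=535/141
seg 1: a=1, c=M1/2=-112/47, d=(M2−M1)/(6·3)=715/1269, b=Δ1−h1·(2M1+M2)/6=199/141
seg 2: a=-1, c=M2/2=379/141, d=(M3−M2)/(6·2)=-221/188, b=Δ2−h2·(2M2+M3)/6=328/141
seg 3: a=5, c=M3/2=-1231/282, d=(M4−M3)/(6·2)=671/564, b=Δ3−h3·(2M3+M4)/6=-145/141
seg 4: a=-5, c=M4/2=391/141, d=(M5−M4)/(6·3)=-391/1269, b=Δ4−h4·(2M4+M5)/6=-198/47
t_q=41/4 → seg 4, τ=9/4; S=-5+-198/47·τ+391/141·τ²+-391/1269·τ³=-11881/3008

  seg 0: a=-2 b=535/141 c=0 d=-112/141
  seg 1: a=1 b=199/141 c=-112/47 d=715/1269
  seg 2: a=-1 b=328/141 c=379/141 d=-221/188
  seg 3: a=5 b=-145/141 c=-1231/282 d=671/564
  seg 4: a=-5 b=-198/47 c=391/141 d=-391/1269
S(41/4) = -11881/3008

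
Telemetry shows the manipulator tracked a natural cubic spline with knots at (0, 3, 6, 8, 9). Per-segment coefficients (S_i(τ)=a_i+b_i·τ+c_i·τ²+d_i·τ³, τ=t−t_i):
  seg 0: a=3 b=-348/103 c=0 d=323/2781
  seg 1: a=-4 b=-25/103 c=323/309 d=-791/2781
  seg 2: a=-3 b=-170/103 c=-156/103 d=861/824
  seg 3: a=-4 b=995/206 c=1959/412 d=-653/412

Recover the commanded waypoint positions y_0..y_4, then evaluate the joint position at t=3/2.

y_0=3 y_1=-4 y_2=-3 y_3=-4 y_4=4
S(3/2) = -1381/824

y_0 = S_0(0) = a_0 = 3
y_1 = S_1(0) = a_1 = -4
y_2 = S_2(0) = a_2 = -3
y_3 = S_3(0) = a_3 = -4
y_4 = S_3(1) = 4
t_q=3/2 is in segment 0 (τ=3/2); S_0(τ)=-1381/824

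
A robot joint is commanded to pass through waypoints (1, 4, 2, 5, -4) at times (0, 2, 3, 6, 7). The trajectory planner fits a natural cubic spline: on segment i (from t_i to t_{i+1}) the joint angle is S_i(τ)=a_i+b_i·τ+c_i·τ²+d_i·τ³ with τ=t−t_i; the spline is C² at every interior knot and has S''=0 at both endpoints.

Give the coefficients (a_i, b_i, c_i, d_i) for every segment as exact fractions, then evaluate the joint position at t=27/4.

Δ: Δ0=3/2, Δ1=-2, Δ2=1, Δ3=-9
row 1: diag=6, rhs=-21; c'=1/6, d'=-7/2
row 2: denom=8−1·1/6=47/6; d'=(18−1·-7/2)/(47/6)=129/47
row 3: denom=8−3·18/47=322/47; d'=(-60−3·129/47)/(322/47)=-3207/322
back: M3=-3207/322
back: M2=129/47−18/47·-3207/322=1056/161
back: M1=-7/2−1/6·1056/161=-1479/322
M: M0=0, M1=-1479/322, M2=1056/161, M3=-3207/322, M4=0
seg 0: a=1, c=M0/2=0, d=(M1−M0)/(6·2)=-493/1288, b=Δ0−h0·(2M0+M1)/6=488/161
seg 1: a=4, c=M1/2=-1479/644, d=(M2−M1)/(6·1)=171/92, b=Δ1−h1·(2M1+M2)/6=-503/322
seg 2: a=2, c=M2/2=528/161, d=(M3−M2)/(6·3)=-591/644, b=Δ2−h2·(2M2+M3)/6=-373/644
seg 3: a=5, c=M3/2=-3207/644, d=(M4−M3)/(6·1)=1069/644, b=Δ3−h3·(2M3+M4)/6=-1829/322
t_q=27/4 → seg 3, τ=3/4; S=5+-1829/322·τ+-3207/644·τ²+1069/644·τ³=-56093/41216

  seg 0: a=1 b=488/161 c=0 d=-493/1288
  seg 1: a=4 b=-503/322 c=-1479/644 d=171/92
  seg 2: a=2 b=-373/644 c=528/161 d=-591/644
  seg 3: a=5 b=-1829/322 c=-3207/644 d=1069/644
S(27/4) = -56093/41216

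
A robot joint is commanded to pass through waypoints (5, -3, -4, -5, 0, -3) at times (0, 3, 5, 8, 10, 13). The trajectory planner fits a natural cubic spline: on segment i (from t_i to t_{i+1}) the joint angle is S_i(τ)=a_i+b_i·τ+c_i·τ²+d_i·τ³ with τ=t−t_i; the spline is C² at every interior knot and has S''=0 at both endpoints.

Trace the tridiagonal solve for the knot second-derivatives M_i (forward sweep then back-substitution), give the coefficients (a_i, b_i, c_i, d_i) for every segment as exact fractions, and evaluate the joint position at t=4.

  seg 0: a=5 b=-1351/396 c=0 d=295/3564
  seg 1: a=-3 b=-233/198 c=295/396 d=-161/792
  seg 2: a=-4 b=-7/11 c=-47/99 d=19/99
  seg 3: a=-5 b=56/33 c=124/99 d=-337/792
  seg 4: a=0 b=317/198 c=-515/396 d=515/3564
S(4) = -2879/792

Δ: Δ0=-8/3, Δ1=-1/2, Δ2=-1/3, Δ3=5/2, Δ4=-1
row 1: diag=10, rhs=13; c'=1/5, d'=13/10
row 2: denom=10−2·1/5=48/5; d'=(1−2·13/10)/(48/5)=-1/6
row 3: denom=10−3·5/16=145/16; d'=(17−3·-1/6)/(145/16)=56/29
row 4: denom=10−2·32/145=1386/145; d'=(-21−2·56/29)/(1386/145)=-515/198
back: M4=-515/198
back: M3=56/29−32/145·-515/198=248/99
back: M2=-1/6−5/16·248/99=-94/99
back: M1=13/10−1/5·-94/99=295/198
M: M0=0, M1=295/198, M2=-94/99, M3=248/99, M4=-515/198, M5=0
seg 0: a=5, c=M0/2=0, d=(M1−M0)/(6·3)=295/3564, b=Δ0−h0·(2M0+M1)/6=-1351/396
seg 1: a=-3, c=M1/2=295/396, d=(M2−M1)/(6·2)=-161/792, b=Δ1−h1·(2M1+M2)/6=-233/198
seg 2: a=-4, c=M2/2=-47/99, d=(M3−M2)/(6·3)=19/99, b=Δ2−h2·(2M2+M3)/6=-7/11
seg 3: a=-5, c=M3/2=124/99, d=(M4−M3)/(6·2)=-337/792, b=Δ3−h3·(2M3+M4)/6=56/33
seg 4: a=0, c=M4/2=-515/396, d=(M5−M4)/(6·3)=515/3564, b=Δ4−h4·(2M4+M5)/6=317/198
t_q=4 → seg 1, τ=1; S=-3+-233/198·τ+295/396·τ²+-161/792·τ³=-2879/792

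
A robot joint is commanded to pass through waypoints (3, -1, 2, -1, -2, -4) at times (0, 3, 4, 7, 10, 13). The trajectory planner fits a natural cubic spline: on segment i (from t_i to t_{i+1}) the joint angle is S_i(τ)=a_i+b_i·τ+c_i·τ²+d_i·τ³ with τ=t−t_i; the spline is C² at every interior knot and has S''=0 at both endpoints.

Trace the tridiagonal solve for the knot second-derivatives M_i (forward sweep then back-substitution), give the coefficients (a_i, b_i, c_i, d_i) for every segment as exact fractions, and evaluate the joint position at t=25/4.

  seg 0: a=3 b=-2725/849 c=0 d=59/283
  seg 1: a=-1 b=2054/849 c=531/283 d=-1100/849
  seg 2: a=2 b=1940/849 c=-569/283 d=2332/7641
  seg 3: a=-1 b=-1306/849 c=625/849 d=-284/2547
  seg 4: a=-2 b=-112/849 c=-227/849 d=227/7641
S(25/4) = 497/1132

Δ: Δ0=-4/3, Δ1=3, Δ2=-1, Δ3=-1/3, Δ4=-2/3
row 1: diag=8, rhs=26; c'=1/8, d'=13/4
row 2: denom=8−1·1/8=63/8; d'=(-24−1·13/4)/(63/8)=-218/63
row 3: denom=12−3·8/21=76/7; d'=(4−3·-218/63)/(76/7)=151/114
row 4: denom=12−3·21/76=849/76; d'=(-2−3·151/114)/(849/76)=-454/849
back: M4=-454/849
back: M3=151/114−21/76·-454/849=1250/849
back: M2=-218/63−8/21·1250/849=-1138/283
back: M1=13/4−1/8·-1138/283=1062/283
M: M0=0, M1=1062/283, M2=-1138/283, M3=1250/849, M4=-454/849, M5=0
seg 0: a=3, c=M0/2=0, d=(M1−M0)/(6·3)=59/283, b=Δ0−h0·(2M0+M1)/6=-2725/849
seg 1: a=-1, c=M1/2=531/283, d=(M2−M1)/(6·1)=-1100/849, b=Δ1−h1·(2M1+M2)/6=2054/849
seg 2: a=2, c=M2/2=-569/283, d=(M3−M2)/(6·3)=2332/7641, b=Δ2−h2·(2M2+M3)/6=1940/849
seg 3: a=-1, c=M3/2=625/849, d=(M4−M3)/(6·3)=-284/2547, b=Δ3−h3·(2M3+M4)/6=-1306/849
seg 4: a=-2, c=M4/2=-227/849, d=(M5−M4)/(6·3)=227/7641, b=Δ4−h4·(2M4+M5)/6=-112/849
t_q=25/4 → seg 2, τ=9/4; S=2+1940/849·τ+-569/283·τ²+2332/7641·τ³=497/1132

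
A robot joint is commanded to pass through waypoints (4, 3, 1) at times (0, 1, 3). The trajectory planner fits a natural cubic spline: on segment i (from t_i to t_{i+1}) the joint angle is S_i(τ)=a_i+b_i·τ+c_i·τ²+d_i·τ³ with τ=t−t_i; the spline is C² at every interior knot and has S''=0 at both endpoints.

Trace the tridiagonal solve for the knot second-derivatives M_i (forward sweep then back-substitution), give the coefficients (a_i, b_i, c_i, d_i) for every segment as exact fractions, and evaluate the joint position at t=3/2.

Δ: Δ0=-1, Δ1=-1
row 1: diag=6, rhs=0; c'=1/3, d'=0
back: M1=0
M: M0=0, M1=0, M2=0
seg 0: a=4, c=M0/2=0, d=(M1−M0)/(6·1)=0, b=Δ0−h0·(2M0+M1)/6=-1
seg 1: a=3, c=M1/2=0, d=(M2−M1)/(6·2)=0, b=Δ1−h1·(2M1+M2)/6=-1
t_q=3/2 → seg 1, τ=1/2; S=3+-1·τ+0·τ²+0·τ³=5/2

  seg 0: a=4 b=-1 c=0 d=0
  seg 1: a=3 b=-1 c=0 d=0
S(3/2) = 5/2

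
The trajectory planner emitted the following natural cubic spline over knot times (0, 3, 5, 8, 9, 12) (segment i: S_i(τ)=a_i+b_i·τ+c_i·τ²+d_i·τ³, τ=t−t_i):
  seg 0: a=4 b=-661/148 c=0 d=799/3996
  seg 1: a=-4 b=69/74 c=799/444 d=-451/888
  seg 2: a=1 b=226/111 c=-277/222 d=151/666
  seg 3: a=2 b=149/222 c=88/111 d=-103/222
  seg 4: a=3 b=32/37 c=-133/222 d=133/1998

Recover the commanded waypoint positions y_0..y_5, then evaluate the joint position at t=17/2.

y_0=4 y_1=-4 y_2=1 y_3=2 y_4=3 y_5=2
S(17/2) = 4397/1776

y_0 = S_0(0) = a_0 = 4
y_1 = S_1(0) = a_1 = -4
y_2 = S_2(0) = a_2 = 1
y_3 = S_3(0) = a_3 = 2
y_4 = S_4(0) = a_4 = 3
y_5 = S_4(3) = 2
t_q=17/2 is in segment 3 (τ=1/2); S_3(τ)=4397/1776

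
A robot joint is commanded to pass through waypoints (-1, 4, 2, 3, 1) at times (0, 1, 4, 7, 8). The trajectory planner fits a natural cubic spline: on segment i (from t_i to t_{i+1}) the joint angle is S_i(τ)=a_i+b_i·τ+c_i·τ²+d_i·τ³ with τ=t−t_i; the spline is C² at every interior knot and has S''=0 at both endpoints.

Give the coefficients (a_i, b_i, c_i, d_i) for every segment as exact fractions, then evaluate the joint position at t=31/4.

Δ: Δ0=5, Δ1=-2/3, Δ2=1/3, Δ3=-2
row 1: diag=8, rhs=-34; c'=3/8, d'=-17/4
row 2: denom=12−3·3/8=87/8; d'=(6−3·-17/4)/(87/8)=50/29
row 3: denom=8−3·8/29=208/29; d'=(-14−3·50/29)/(208/29)=-139/52
back: M3=-139/52
back: M2=50/29−8/29·-139/52=32/13
back: M1=-17/4−3/8·32/13=-269/52
M: M0=0, M1=-269/52, M2=32/13, M3=-139/52, M4=0
seg 0: a=-1, c=M0/2=0, d=(M1−M0)/(6·1)=-269/312, b=Δ0−h0·(2M0+M1)/6=1829/312
seg 1: a=4, c=M1/2=-269/104, d=(M2−M1)/(6·3)=397/936, b=Δ1−h1·(2M1+M2)/6=511/156
seg 2: a=2, c=M2/2=16/13, d=(M3−M2)/(6·3)=-89/312, b=Δ2−h2·(2M2+M3)/6=-19/24
seg 3: a=3, c=M3/2=-139/104, d=(M4−M3)/(6·1)=139/312, b=Δ3−h3·(2M3+M4)/6=-173/156
t_q=31/4 → seg 3, τ=3/4; S=3+-173/156·τ+-139/104·τ²+139/312·τ³=10679/6656

  seg 0: a=-1 b=1829/312 c=0 d=-269/312
  seg 1: a=4 b=511/156 c=-269/104 d=397/936
  seg 2: a=2 b=-19/24 c=16/13 d=-89/312
  seg 3: a=3 b=-173/156 c=-139/104 d=139/312
S(31/4) = 10679/6656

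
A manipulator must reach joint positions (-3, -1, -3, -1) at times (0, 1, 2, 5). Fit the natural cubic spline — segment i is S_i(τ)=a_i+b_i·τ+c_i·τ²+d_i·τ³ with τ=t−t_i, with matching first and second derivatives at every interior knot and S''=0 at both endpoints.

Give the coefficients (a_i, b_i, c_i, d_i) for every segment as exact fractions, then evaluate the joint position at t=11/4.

Δ: Δ0=2, Δ1=-2, Δ2=2/3
row 1: diag=4, rhs=-24; c'=1/4, d'=-6
row 2: denom=8−1·1/4=31/4; d'=(16−1·-6)/(31/4)=88/31
back: M2=88/31
back: M1=-6−1/4·88/31=-208/31
M: M0=0, M1=-208/31, M2=88/31, M3=0
seg 0: a=-3, c=M0/2=0, d=(M1−M0)/(6·1)=-104/93, b=Δ0−h0·(2M0+M1)/6=290/93
seg 1: a=-1, c=M1/2=-104/31, d=(M2−M1)/(6·1)=148/93, b=Δ1−h1·(2M1+M2)/6=-22/93
seg 2: a=-3, c=M2/2=44/31, d=(M3−M2)/(6·3)=-44/279, b=Δ2−h2·(2M2+M3)/6=-202/93
t_q=11/4 → seg 2, τ=3/4; S=-3+-202/93·τ+44/31·τ²+-44/279·τ³=-1933/496

  seg 0: a=-3 b=290/93 c=0 d=-104/93
  seg 1: a=-1 b=-22/93 c=-104/31 d=148/93
  seg 2: a=-3 b=-202/93 c=44/31 d=-44/279
S(11/4) = -1933/496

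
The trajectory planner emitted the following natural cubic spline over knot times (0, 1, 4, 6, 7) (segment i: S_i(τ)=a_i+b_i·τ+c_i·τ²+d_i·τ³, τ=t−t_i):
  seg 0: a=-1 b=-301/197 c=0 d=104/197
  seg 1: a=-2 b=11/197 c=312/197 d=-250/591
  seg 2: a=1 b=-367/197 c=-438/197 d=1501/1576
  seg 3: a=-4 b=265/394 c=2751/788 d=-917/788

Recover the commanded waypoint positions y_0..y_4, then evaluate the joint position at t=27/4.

y_0=-1 y_1=-2 y_2=1 y_3=-4 y_4=-1
S(27/4) = -102011/50432

y_0 = S_0(0) = a_0 = -1
y_1 = S_1(0) = a_1 = -2
y_2 = S_2(0) = a_2 = 1
y_3 = S_3(0) = a_3 = -4
y_4 = S_3(1) = -1
t_q=27/4 is in segment 3 (τ=3/4); S_3(τ)=-102011/50432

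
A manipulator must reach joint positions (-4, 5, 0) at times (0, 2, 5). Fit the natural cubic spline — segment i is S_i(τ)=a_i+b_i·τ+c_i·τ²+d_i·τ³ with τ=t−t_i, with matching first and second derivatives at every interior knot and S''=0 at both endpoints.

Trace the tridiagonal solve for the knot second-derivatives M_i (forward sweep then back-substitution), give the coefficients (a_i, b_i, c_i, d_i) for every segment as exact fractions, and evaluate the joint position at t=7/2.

Δ: Δ0=9/2, Δ1=-5/3
row 1: diag=10, rhs=-37; c'=3/10, d'=-37/10
back: M1=-37/10
M: M0=0, M1=-37/10, M2=0
seg 0: a=-4, c=M0/2=0, d=(M1−M0)/(6·2)=-37/120, b=Δ0−h0·(2M0+M1)/6=86/15
seg 1: a=5, c=M1/2=-37/20, d=(M2−M1)/(6·3)=37/180, b=Δ1−h1·(2M1+M2)/6=61/30
t_q=7/2 → seg 1, τ=3/2; S=5+61/30·τ+-37/20·τ²+37/180·τ³=733/160

  seg 0: a=-4 b=86/15 c=0 d=-37/120
  seg 1: a=5 b=61/30 c=-37/20 d=37/180
S(7/2) = 733/160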